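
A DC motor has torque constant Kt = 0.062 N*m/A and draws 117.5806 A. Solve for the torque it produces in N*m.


tau = Kt * I = 0.062*117.5806 = 7.2900

7.2900 N*m


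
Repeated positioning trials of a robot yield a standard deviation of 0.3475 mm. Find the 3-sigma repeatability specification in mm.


repeatability = 3*sigma = 3*0.3475 = 1.0425

1.0425 mm


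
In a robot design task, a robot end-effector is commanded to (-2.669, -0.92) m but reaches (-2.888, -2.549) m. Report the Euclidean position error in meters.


dx = -2.888 - (-2.669) = -0.2190, dy = -2.549 - (-0.92) = -1.6290
err = sqrt(0.047961 + 2.653641) = 1.6437

1.6437 m


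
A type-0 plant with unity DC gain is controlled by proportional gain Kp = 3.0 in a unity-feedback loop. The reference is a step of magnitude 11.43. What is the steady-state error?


e_ss = R/(1 + Kp) = 11.43/(1 + 3.0) = 11.43/4.0000 = 2.8575

2.8575


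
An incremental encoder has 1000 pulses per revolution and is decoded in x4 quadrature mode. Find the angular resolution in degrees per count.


resolution = 360 / (PPR * 4) = 360 / 4000 = 0.0900

0.0900 degrees


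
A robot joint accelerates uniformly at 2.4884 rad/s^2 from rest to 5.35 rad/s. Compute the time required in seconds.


t = delta_omega / alpha = 5.35 / 2.4884 = 2.1500

2.1500 s


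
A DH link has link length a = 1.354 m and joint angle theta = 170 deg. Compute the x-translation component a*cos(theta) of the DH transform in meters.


a*cos(theta) = 1.354*cos(170 deg) = -1.3334

-1.3334 m


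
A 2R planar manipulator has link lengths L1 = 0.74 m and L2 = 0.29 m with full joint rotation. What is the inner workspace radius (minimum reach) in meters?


r_min = |L1 - L2| = |0.74 - 0.29| = 0.4500

0.4500 m


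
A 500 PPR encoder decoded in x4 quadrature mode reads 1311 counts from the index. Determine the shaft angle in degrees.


angle = counts * 360 / (PPR*4) = 1311 * 360 / 2000 = 235.9800

235.9800 degrees


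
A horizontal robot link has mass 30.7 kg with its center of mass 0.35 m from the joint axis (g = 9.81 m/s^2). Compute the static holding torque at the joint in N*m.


tau = m*g*L = 30.7 * 9.81 * 0.35 = 105.4085

105.4085 N*m


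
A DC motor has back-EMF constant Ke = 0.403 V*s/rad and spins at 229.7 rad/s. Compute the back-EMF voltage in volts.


V_emf = Ke * omega = 0.403*229.7 = 92.5691

92.5691 V


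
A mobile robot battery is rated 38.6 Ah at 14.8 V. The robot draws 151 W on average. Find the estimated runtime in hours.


E = 38.6*14.8 = 571.2800 Wh
t = E/P = 571.2800/151 = 3.7833

3.7833 hours


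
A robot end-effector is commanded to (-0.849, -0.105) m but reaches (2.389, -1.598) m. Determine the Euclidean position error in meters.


dx = 2.389 - (-0.849) = 3.2380, dy = -1.598 - (-0.105) = -1.4930
err = sqrt(10.484644 + 2.229049) = 3.5656

3.5656 m


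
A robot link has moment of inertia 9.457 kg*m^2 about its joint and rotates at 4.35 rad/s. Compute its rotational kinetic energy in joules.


KE = (1/2)*I*omega^2 = 0.5*9.457*4.35^2 = 89.4750

89.4750 J


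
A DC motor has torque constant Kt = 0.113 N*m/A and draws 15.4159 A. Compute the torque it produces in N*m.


tau = Kt * I = 0.113*15.4159 = 1.7420

1.7420 N*m


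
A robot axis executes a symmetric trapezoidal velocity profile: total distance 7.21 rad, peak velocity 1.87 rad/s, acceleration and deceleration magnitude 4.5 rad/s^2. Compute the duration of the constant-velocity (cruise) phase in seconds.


t_acc = v/a = 0.415556 s, d_acc = v^2/(2a) = 0.388544 rad each
d_cruise = 7.21 - 2*0.388544 = 6.432912 rad
t_cruise = d_cruise/v = 6.432912/1.87 = 3.4401

3.4401 s


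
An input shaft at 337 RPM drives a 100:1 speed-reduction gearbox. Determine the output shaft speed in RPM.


omega_out = omega_in / N = 337 / 100 = 3.3700

3.3700 RPM


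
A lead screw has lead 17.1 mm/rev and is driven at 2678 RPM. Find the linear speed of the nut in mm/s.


v = lead * (RPM/60) = 17.1*2678/60 = 763.2300

763.2300 mm/s


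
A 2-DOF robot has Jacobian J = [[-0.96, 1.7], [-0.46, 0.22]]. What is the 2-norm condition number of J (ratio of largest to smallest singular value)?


JJ^T eigenvalues: trace(JJ^T) = 4.0716, det(JJ^T) = det(J)^2 = 0.32581264
s_max^2 = (4.0716 + sqrt(15.27467600))/2 = 3.98994150
s_min^2 = (4.0716 - sqrt(15.27467600))/2 = 0.08165850
kappa = s_max/s_min = sqrt(3.98994150/0.08165850) = 6.9901

6.9901


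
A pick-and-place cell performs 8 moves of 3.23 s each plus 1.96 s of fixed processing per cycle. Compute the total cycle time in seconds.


T = 8*3.23 + 1.96 = 27.8000

27.8000 s


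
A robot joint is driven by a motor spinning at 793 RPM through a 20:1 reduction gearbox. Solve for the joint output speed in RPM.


omega_joint = omega_motor / N = 793 / 20 = 39.6500

39.6500 RPM


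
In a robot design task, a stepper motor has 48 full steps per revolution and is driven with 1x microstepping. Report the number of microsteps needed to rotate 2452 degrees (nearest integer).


step_size = 360/(48*1) = 360/48 = 7.500000 deg
n = 2452/(360/48) = 2452*48/360 = 326.9333 -> 327

327 steps


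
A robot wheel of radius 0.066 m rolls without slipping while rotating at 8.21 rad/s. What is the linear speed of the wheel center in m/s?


v = omega * r = 8.21 * 0.066 = 0.5419

0.5419 m/s


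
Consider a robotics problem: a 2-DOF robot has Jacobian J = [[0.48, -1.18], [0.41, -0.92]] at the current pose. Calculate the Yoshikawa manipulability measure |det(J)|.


det(J) = 0.48*-0.92 - (-1.18)*(0.41) = 0.0422
|det(J)| = 0.0422

0.0422


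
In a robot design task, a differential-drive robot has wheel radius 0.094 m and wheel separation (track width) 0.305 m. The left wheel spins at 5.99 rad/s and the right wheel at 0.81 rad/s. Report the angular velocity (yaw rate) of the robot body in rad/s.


omega = r*(wR - wL)/L = 0.094*(0.81 - (5.99))/0.305 = -1.5965

-1.5965 rad/s


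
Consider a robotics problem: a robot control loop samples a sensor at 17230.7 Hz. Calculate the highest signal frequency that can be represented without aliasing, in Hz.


f_max = f_s/2 = 17230.7/2 = 8615.3500

8615.3500 Hz


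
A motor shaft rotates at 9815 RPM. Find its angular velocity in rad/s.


omega = 9815 * 2*pi/60 = 1027.8244

1027.8244 rad/s


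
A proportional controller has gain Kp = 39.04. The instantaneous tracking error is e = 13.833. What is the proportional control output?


u_P = Kp * e = 39.04 * 13.833 = 540.0403

540.0403


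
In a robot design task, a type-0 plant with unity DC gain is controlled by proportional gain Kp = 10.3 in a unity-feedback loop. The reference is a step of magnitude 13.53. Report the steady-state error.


e_ss = R/(1 + Kp) = 13.53/(1 + 10.3) = 13.53/11.3000 = 1.1973

1.1973


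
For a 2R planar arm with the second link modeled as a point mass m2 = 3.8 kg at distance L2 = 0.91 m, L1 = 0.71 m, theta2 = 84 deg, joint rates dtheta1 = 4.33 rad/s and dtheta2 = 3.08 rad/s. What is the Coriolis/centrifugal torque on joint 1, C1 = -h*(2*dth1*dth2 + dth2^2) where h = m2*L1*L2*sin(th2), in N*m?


h = m2*L1*L2*sin(th2) = 3.8*0.71*0.91*sin(84 deg) = 2.441730
C1 = -h*(2*4.33*3.08 + 3.08^2) = -2.441730*36.1592 = -88.2910

-88.2910 N*m


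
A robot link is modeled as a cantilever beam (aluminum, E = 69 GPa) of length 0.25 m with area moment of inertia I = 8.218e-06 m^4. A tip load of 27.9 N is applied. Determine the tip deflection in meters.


delta = F*L^3/(3*E*I) = 27.9*0.25^3/(3*6.900e+10*8.218e-06)
      = 0.4359375/1701126 = 2.5626e-07

2.5626e-07 m


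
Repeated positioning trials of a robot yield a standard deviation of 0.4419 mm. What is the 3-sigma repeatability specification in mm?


repeatability = 3*sigma = 3*0.4419 = 1.3257

1.3257 mm


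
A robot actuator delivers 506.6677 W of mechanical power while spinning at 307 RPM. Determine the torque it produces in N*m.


omega = 307 * 2*pi/60 = 32.148965 rad/s
tau = P / omega = 506.6677 / 32.148965 = 15.7600

15.7600 N*m


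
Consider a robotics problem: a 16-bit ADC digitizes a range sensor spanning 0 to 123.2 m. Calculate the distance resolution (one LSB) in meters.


res = range / 2^n = 123.2/2^16 = 123.2/65536 = 0.0019

0.0019 m


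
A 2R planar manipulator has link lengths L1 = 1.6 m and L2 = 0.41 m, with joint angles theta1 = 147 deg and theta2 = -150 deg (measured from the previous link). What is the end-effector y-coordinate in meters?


y = L1*sin(th1) + L2*sin(th1+th2) = 1.6*sin(147 deg) + 0.41*sin(-3 deg) = 0.8500

0.8500 m


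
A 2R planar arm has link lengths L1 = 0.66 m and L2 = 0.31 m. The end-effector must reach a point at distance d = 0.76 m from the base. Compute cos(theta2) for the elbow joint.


cos(th2) = (d^2 - L1^2 - L2^2)/(2*L1*L2) = (0.76^2 - 0.66^2 - 0.31^2)/(2*0.66*0.31) = 0.1122

0.1122


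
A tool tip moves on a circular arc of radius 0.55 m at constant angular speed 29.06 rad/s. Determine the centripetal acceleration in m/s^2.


a_c = omega^2 * r = 29.06^2 * 0.55 = 464.4660

464.4660 m/s^2


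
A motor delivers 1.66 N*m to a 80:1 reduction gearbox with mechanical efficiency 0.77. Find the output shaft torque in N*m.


tau_out = tau_in * N * eta = 1.66 * 80 * 0.77 = 102.2560

102.2560 N*m


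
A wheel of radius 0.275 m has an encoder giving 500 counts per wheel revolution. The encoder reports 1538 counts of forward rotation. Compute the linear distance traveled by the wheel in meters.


revs = 1538/500 = 3.076000
d = revs * 2*pi*r = 3.076000 * 2*pi*0.275 = 5.3149

5.3149 m


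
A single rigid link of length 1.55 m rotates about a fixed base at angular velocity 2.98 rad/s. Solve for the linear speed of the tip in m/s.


v = L*omega = 1.55 * 2.98 = 4.6190

4.6190 m/s


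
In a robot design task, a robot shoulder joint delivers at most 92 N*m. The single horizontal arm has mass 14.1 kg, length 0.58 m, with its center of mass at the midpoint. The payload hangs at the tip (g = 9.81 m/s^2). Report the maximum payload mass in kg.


tau_arm = m_arm*g*(L/2) = 14.1*9.81*0.58/2 = 40.1131 N*m
tau_payload = tau_max - tau_arm = 92 - 40.1131 = 51.8869
m_payload = tau_payload / (g*L) = 51.8869 / (9.81*0.58) = 9.1193

9.1193 kg


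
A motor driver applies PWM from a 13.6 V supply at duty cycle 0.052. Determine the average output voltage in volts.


V_avg = V_supply * D = 13.6*0.052 = 0.7072

0.7072 V


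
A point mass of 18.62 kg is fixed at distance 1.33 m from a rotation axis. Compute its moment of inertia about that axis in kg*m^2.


I = m*r^2 = 18.62*1.33^2 = 32.9369

32.9369 kg*m^2


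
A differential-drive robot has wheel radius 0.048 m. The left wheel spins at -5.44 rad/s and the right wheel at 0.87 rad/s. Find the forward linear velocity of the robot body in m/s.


v = r*(wR + wL)/2 = 0.048*(0.87 + -5.44)/2 = -0.1097

-0.1097 m/s


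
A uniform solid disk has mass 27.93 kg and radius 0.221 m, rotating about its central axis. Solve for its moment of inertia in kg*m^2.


I = (1/2)*m*R^2 = 0.5*27.93*0.221^2 = 0.6821

0.6821 kg*m^2


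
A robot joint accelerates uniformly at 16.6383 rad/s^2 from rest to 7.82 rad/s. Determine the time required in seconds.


t = delta_omega / alpha = 7.82 / 16.6383 = 0.4700

0.4700 s


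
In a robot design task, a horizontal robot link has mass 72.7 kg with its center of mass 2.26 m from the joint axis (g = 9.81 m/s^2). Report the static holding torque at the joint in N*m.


tau = m*g*L = 72.7 * 9.81 * 2.26 = 1611.8026

1611.8026 N*m


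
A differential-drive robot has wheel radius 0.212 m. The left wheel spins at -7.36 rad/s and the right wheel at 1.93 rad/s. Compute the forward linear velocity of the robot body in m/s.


v = r*(wR + wL)/2 = 0.212*(1.93 + -7.36)/2 = -0.5756

-0.5756 m/s


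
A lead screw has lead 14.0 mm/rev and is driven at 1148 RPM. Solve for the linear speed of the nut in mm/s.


v = lead * (RPM/60) = 14.0*1148/60 = 267.8667

267.8667 mm/s


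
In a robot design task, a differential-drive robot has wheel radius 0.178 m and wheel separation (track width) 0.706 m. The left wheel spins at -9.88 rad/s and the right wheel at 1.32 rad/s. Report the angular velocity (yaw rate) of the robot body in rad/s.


omega = r*(wR - wL)/L = 0.178*(1.32 - (-9.88))/0.706 = 2.8238

2.8238 rad/s


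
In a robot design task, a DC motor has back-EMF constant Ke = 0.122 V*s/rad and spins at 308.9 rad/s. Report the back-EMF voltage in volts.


V_emf = Ke * omega = 0.122*308.9 = 37.6858

37.6858 V


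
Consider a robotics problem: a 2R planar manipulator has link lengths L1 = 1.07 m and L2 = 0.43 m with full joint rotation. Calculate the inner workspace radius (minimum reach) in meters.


r_min = |L1 - L2| = |1.07 - 0.43| = 0.6400

0.6400 m


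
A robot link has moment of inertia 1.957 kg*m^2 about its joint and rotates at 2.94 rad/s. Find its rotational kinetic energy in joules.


KE = (1/2)*I*omega^2 = 0.5*1.957*2.94^2 = 8.4578

8.4578 J


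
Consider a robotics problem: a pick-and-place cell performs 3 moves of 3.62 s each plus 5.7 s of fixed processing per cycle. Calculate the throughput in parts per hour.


T_cycle = 3*3.62 + 5.7 = 16.5600 s
rate = 3600/T = 217.3913

217.3913 parts/hour


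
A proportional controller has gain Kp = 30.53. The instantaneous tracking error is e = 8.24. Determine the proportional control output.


u_P = Kp * e = 30.53 * 8.24 = 251.5672

251.5672


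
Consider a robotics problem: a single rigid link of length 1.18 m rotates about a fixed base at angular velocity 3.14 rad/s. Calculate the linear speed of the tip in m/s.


v = L*omega = 1.18 * 3.14 = 3.7052

3.7052 m/s


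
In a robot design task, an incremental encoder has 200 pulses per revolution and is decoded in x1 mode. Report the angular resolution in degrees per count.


resolution = 360 / (PPR * 1) = 360 / 200 = 1.8000

1.8000 degrees


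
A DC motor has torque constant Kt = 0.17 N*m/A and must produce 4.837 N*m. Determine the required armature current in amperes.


I = tau / Kt = 4.837/0.17 = 28.4529

28.4529 A


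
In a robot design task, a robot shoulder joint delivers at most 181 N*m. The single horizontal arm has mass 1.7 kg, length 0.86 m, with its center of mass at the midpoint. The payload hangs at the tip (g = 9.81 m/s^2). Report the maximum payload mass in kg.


tau_arm = m_arm*g*(L/2) = 1.7*9.81*0.86/2 = 7.1711 N*m
tau_payload = tau_max - tau_arm = 181 - 7.1711 = 173.8289
m_payload = tau_payload / (g*L) = 173.8289 / (9.81*0.86) = 20.6041

20.6041 kg


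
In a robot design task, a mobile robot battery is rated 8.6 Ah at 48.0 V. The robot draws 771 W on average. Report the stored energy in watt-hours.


E = capacity * V = 8.6*48.0 = 412.8000

412.8000 Wh


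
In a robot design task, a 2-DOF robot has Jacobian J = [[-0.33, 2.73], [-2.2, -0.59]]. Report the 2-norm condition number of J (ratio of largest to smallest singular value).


JJ^T eigenvalues: trace(JJ^T) = 12.7499, det(JJ^T) = det(J)^2 = 38.44868049
s_max^2 = (12.7499 + sqrt(8.76522805))/2 = 7.85525639
s_min^2 = (12.7499 - sqrt(8.76522805))/2 = 4.89464361
kappa = s_max/s_min = sqrt(7.85525639/4.89464361) = 1.2668

1.2668


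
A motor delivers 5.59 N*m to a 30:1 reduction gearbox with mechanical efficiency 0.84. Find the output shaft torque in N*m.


tau_out = tau_in * N * eta = 5.59 * 30 * 0.84 = 140.8680

140.8680 N*m


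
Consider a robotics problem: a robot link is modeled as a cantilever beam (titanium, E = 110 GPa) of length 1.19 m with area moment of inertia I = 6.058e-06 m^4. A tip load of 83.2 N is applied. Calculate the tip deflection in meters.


delta = F*L^3/(3*E*I) = 83.2*1.19^3/(3*1.100e+11*6.058e-06)
      = 140.2052288/1999140 = 7.0133e-05

7.0133e-05 m


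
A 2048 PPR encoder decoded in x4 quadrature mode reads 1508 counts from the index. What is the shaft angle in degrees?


angle = counts * 360 / (PPR*4) = 1508 * 360 / 8192 = 66.2695

66.2695 degrees


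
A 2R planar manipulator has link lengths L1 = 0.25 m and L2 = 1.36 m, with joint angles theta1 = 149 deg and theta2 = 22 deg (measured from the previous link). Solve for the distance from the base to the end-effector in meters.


x = L1*cos(th1) + L2*cos(th1+th2) = -1.557548
y = L1*sin(th1) + L2*sin(th1+th2) = 0.341510
d = sqrt(x^2 + y^2) = sqrt(2.425956 + 0.116629) = 1.5945

1.5945 m


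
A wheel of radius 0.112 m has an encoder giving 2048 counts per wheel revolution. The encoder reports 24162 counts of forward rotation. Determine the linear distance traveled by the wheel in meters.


revs = 24162/2048 = 11.797852
d = revs * 2*pi*r = 11.797852 * 2*pi*0.112 = 8.3023

8.3023 m


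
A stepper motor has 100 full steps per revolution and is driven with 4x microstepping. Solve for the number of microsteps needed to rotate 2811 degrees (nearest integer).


step_size = 360/(100*4) = 360/400 = 0.900000 deg
n = 2811/(360/400) = 2811*400/360 = 3123.3333 -> 3123

3123 steps


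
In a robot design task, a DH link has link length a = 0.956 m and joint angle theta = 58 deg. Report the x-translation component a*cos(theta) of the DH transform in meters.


a*cos(theta) = 0.956*cos(58 deg) = 0.5066

0.5066 m


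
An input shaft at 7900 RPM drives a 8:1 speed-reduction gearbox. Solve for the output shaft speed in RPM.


omega_out = omega_in / N = 7900 / 8 = 987.5000

987.5000 RPM


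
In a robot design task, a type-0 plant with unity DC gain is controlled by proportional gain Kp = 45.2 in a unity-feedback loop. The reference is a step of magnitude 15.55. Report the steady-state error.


e_ss = R/(1 + Kp) = 15.55/(1 + 45.2) = 15.55/46.2000 = 0.3366

0.3366


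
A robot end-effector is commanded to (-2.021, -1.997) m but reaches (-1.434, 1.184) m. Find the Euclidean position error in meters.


dx = -1.434 - (-2.021) = 0.5870, dy = 1.184 - (-1.997) = 3.1810
err = sqrt(0.344569 + 10.118761) = 3.2347

3.2347 m


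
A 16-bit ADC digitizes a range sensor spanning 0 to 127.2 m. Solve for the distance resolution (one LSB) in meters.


res = range / 2^n = 127.2/2^16 = 127.2/65536 = 0.0019

0.0019 m


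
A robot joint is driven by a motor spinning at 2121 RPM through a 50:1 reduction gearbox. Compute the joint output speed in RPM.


omega_joint = omega_motor / N = 2121 / 50 = 42.4200

42.4200 RPM


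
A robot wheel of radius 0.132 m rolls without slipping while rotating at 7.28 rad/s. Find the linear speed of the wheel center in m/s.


v = omega * r = 7.28 * 0.132 = 0.9610

0.9610 m/s


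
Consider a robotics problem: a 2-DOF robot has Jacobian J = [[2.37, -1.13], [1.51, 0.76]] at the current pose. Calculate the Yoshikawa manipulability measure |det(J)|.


det(J) = 2.37*0.76 - (-1.13)*(1.51) = 3.5075
|det(J)| = 3.5075

3.5075


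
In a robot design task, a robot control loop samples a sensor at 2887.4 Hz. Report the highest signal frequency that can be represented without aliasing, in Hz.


f_max = f_s/2 = 2887.4/2 = 1443.7000

1443.7000 Hz


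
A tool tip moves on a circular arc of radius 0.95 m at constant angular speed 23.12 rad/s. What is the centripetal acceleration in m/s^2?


a_c = omega^2 * r = 23.12^2 * 0.95 = 507.8077

507.8077 m/s^2


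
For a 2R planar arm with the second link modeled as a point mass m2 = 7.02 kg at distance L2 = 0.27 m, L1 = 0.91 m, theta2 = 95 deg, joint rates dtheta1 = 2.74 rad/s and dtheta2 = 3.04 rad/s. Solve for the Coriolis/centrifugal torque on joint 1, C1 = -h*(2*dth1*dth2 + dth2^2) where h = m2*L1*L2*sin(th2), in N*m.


h = m2*L1*L2*sin(th2) = 7.02*0.91*0.27*sin(95 deg) = 1.718251
C1 = -h*(2*2.74*3.04 + 3.04^2) = -1.718251*25.9008 = -44.5041

-44.5041 N*m


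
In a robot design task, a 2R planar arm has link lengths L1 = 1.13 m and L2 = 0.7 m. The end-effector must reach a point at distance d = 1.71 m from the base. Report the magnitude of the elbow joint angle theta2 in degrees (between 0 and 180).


cos(th2) = (d^2 - L1^2 - L2^2)/(2*L1*L2) = (1.71^2 - 1.13^2 - 0.7^2)/(2*1.13*0.7) = 0.73147914
th2 = acos(0.73147914) = 42.9895 deg

42.9895 degrees


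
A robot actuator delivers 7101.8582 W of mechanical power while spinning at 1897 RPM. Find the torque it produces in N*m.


omega = 1897 * 2*pi/60 = 198.653375 rad/s
tau = P / omega = 7101.8582 / 198.653375 = 35.7500

35.7500 N*m


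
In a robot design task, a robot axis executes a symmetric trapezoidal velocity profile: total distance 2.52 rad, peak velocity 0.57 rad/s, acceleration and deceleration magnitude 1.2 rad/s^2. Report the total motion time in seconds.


t_acc = v/a = 0.57/1.2 = 0.475000 s
d_acc = v^2/(2a) = 0.135375 rad (each ramp)
d_cruise = 2.52 - 2*0.135375 = 2.249250 rad
t_cruise = 2.249250/0.57 = 3.946053 s
t_total = 2*0.475000 + 3.946053 = 4.8961

4.8961 s


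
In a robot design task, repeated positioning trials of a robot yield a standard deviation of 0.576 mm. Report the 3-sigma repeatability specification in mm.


repeatability = 3*sigma = 3*0.576 = 1.7280

1.7280 mm


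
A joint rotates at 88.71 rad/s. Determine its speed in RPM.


RPM = 88.71 * 60/(2*pi) = 847.1181

847.1181 RPM


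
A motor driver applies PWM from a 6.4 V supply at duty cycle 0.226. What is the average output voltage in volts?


V_avg = V_supply * D = 6.4*0.226 = 1.4464

1.4464 V


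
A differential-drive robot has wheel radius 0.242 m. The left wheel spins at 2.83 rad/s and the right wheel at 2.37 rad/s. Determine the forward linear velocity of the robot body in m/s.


v = r*(wR + wL)/2 = 0.242*(2.37 + 2.83)/2 = 0.6292

0.6292 m/s


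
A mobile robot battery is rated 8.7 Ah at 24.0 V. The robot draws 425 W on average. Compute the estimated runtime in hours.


E = 8.7*24.0 = 208.8000 Wh
t = E/P = 208.8000/425 = 0.4913

0.4913 hours


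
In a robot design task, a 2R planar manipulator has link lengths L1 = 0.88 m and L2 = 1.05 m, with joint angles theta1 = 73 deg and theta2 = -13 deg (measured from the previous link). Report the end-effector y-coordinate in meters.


y = L1*sin(th1) + L2*sin(th1+th2) = 0.88*sin(73 deg) + 1.05*sin(60 deg) = 1.7509

1.7509 m


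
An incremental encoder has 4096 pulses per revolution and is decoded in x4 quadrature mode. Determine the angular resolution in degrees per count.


resolution = 360 / (PPR * 4) = 360 / 16384 = 0.0220

0.0220 degrees


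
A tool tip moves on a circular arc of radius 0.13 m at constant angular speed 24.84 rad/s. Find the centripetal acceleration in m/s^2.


a_c = omega^2 * r = 24.84^2 * 0.13 = 80.2133

80.2133 m/s^2


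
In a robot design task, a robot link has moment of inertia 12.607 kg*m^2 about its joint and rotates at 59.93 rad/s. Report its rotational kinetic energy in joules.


KE = (1/2)*I*omega^2 = 0.5*12.607*59.93^2 = 22639.6815

22639.6815 J


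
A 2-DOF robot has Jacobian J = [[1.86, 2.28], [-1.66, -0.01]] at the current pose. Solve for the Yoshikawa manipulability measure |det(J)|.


det(J) = 1.86*-0.01 - (2.28)*(-1.66) = 3.7662
|det(J)| = 3.7662

3.7662


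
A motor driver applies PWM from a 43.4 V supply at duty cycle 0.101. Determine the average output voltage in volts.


V_avg = V_supply * D = 43.4*0.101 = 4.3834

4.3834 V


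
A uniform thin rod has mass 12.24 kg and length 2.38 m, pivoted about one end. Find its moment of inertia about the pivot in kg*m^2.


I = (1/3)*m*L^2 = (1/3)*12.24*2.38^2 = 23.1108

23.1108 kg*m^2


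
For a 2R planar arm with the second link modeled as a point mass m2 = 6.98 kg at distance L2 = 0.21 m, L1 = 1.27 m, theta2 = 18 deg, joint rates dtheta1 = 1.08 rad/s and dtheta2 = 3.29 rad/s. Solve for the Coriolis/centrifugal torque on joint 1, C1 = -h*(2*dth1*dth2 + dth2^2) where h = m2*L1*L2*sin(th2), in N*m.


h = m2*L1*L2*sin(th2) = 6.98*1.27*0.21*sin(18 deg) = 0.575256
C1 = -h*(2*1.08*3.29 + 3.29^2) = -0.575256*17.9305 = -10.3146

-10.3146 N*m


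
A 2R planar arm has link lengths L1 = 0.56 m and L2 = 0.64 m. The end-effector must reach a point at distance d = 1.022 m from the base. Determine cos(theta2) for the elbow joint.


cos(th2) = (d^2 - L1^2 - L2^2)/(2*L1*L2) = (1.022^2 - 0.56^2 - 0.64^2)/(2*0.56*0.64) = 0.4482

0.4482


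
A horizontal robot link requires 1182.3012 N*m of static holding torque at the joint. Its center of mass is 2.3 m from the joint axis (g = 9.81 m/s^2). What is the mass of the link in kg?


m = tau / (g*L) = 1182.3012 / (9.81 * 2.3) = 52.4000

52.4000 kg


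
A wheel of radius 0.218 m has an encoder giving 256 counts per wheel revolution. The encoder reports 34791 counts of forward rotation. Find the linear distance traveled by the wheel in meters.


revs = 34791/256 = 135.902344
d = revs * 2*pi*r = 135.902344 * 2*pi*0.218 = 186.1501

186.1501 m


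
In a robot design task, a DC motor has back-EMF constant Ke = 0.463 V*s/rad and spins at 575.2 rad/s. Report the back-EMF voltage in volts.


V_emf = Ke * omega = 0.463*575.2 = 266.3176

266.3176 V


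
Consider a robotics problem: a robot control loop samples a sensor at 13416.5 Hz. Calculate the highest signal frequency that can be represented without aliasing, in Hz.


f_max = f_s/2 = 13416.5/2 = 6708.2500

6708.2500 Hz


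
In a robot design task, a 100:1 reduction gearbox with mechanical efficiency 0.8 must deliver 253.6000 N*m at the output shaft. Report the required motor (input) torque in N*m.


tau_in = tau_out / (N * eta) = 253.6000 / (100 * 0.8) = 3.1700

3.1700 N*m


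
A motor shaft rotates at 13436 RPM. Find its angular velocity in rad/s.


omega = 13436 * 2*pi/60 = 1407.0146

1407.0146 rad/s


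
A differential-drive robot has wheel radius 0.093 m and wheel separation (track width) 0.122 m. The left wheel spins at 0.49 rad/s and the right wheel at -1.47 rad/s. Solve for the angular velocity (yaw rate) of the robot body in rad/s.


omega = r*(wR - wL)/L = 0.093*(-1.47 - (0.49))/0.122 = -1.4941

-1.4941 rad/s


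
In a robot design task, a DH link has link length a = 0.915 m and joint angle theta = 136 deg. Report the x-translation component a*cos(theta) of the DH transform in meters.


a*cos(theta) = 0.915*cos(136 deg) = -0.6582

-0.6582 m


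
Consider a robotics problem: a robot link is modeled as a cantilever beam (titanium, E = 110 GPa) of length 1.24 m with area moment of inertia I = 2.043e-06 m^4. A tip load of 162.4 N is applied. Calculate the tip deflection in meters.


delta = F*L^3/(3*E*I) = 162.4*1.24^3/(3*1.100e+11*2.043e-06)
      = 309.6357376/674190 = 4.5927e-04

4.5927e-04 m


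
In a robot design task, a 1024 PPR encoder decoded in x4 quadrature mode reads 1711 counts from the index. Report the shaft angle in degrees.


angle = counts * 360 / (PPR*4) = 1711 * 360 / 4096 = 150.3809

150.3809 degrees


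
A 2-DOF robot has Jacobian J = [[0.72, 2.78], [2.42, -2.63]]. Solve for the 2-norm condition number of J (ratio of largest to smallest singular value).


JJ^T eigenvalues: trace(JJ^T) = 21.0201, det(JJ^T) = det(J)^2 = 74.32508944
s_max^2 = (21.0201 + sqrt(144.54424625))/2 = 16.52137777
s_min^2 = (21.0201 - sqrt(144.54424625))/2 = 4.49872223
kappa = s_max/s_min = sqrt(16.52137777/4.49872223) = 1.9164

1.9164


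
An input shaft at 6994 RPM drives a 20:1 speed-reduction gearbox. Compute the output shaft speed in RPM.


omega_out = omega_in / N = 6994 / 20 = 349.7000

349.7000 RPM


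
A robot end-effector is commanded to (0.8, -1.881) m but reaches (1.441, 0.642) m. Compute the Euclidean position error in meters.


dx = 1.441 - (0.8) = 0.6410, dy = 0.642 - (-1.881) = 2.5230
err = sqrt(0.410881 + 6.365529) = 2.6032

2.6032 m


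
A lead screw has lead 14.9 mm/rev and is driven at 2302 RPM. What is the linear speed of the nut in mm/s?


v = lead * (RPM/60) = 14.9*2302/60 = 571.6633

571.6633 mm/s


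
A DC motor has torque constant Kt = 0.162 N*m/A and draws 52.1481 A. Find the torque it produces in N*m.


tau = Kt * I = 0.162*52.1481 = 8.4480

8.4480 N*m


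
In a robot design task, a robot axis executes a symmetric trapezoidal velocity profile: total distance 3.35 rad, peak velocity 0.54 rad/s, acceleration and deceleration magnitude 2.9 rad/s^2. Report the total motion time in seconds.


t_acc = v/a = 0.54/2.9 = 0.186207 s
d_acc = v^2/(2a) = 0.050276 rad (each ramp)
d_cruise = 3.35 - 2*0.050276 = 3.249448 rad
t_cruise = 3.249448/0.54 = 6.017496 s
t_total = 2*0.186207 + 6.017496 = 6.3899

6.3899 s


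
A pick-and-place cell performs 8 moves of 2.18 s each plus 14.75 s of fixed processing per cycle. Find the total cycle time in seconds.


T = 8*2.18 + 14.75 = 32.1900

32.1900 s


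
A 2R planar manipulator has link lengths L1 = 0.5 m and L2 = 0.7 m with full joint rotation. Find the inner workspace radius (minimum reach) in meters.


r_min = |L1 - L2| = |0.5 - 0.7| = 0.2000

0.2000 m


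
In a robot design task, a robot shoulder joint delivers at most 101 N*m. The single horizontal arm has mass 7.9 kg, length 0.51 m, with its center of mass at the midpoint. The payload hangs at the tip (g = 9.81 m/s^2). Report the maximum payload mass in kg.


tau_arm = m_arm*g*(L/2) = 7.9*9.81*0.51/2 = 19.7622 N*m
tau_payload = tau_max - tau_arm = 101 - 19.7622 = 81.2378
m_payload = tau_payload / (g*L) = 81.2378 / (9.81*0.51) = 16.2375

16.2375 kg


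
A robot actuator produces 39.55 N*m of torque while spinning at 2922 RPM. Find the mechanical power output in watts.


omega = 2922 * 2*pi/60 = 305.991124 rad/s
P = tau * omega = 39.55 * 305.991124 = 12101.9490

12101.9490 W


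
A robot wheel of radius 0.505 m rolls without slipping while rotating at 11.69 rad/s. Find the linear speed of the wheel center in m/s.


v = omega * r = 11.69 * 0.505 = 5.9034

5.9034 m/s


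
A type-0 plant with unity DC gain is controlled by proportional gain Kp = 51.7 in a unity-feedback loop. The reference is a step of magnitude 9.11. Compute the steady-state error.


e_ss = R/(1 + Kp) = 9.11/(1 + 51.7) = 9.11/52.7000 = 0.1729

0.1729


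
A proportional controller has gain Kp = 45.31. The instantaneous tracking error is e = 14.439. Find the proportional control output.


u_P = Kp * e = 45.31 * 14.439 = 654.2311

654.2311


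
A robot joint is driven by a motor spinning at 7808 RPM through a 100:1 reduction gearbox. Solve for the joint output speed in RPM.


omega_joint = omega_motor / N = 7808 / 100 = 78.0800

78.0800 RPM


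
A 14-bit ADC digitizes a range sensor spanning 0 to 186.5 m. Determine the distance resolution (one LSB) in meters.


res = range / 2^n = 186.5/2^14 = 186.5/16384 = 0.0114

0.0114 m


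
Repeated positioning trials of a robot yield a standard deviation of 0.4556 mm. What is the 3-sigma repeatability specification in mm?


repeatability = 3*sigma = 3*0.4556 = 1.3668

1.3668 mm


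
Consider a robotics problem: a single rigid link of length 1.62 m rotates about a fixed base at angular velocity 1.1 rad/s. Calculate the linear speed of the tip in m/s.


v = L*omega = 1.62 * 1.1 = 1.7820

1.7820 m/s


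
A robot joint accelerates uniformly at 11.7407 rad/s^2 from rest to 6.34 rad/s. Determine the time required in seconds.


t = delta_omega / alpha = 6.34 / 11.7407 = 0.5400

0.5400 s


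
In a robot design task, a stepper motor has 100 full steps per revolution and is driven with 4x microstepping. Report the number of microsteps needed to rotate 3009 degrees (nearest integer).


step_size = 360/(100*4) = 360/400 = 0.900000 deg
n = 3009/(360/400) = 3009*400/360 = 3343.3333 -> 3343

3343 steps


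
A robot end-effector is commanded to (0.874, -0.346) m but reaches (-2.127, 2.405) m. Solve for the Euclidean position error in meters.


dx = -2.127 - (0.874) = -3.0010, dy = 2.405 - (-0.346) = 2.7510
err = sqrt(9.006001 + 7.568001) = 4.0711

4.0711 m


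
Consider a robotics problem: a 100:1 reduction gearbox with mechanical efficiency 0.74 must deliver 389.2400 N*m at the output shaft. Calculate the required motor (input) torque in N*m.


tau_in = tau_out / (N * eta) = 389.2400 / (100 * 0.74) = 5.2600

5.2600 N*m


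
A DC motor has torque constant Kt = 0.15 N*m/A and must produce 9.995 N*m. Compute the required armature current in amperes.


I = tau / Kt = 9.995/0.15 = 66.6333

66.6333 A


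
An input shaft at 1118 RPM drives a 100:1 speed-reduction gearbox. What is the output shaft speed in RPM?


omega_out = omega_in / N = 1118 / 100 = 11.1800

11.1800 RPM


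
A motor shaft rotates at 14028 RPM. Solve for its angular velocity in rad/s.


omega = 14028 * 2*pi/60 = 1469.0087

1469.0087 rad/s


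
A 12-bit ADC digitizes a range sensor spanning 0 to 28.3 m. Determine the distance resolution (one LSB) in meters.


res = range / 2^n = 28.3/2^12 = 28.3/4096 = 0.0069

0.0069 m


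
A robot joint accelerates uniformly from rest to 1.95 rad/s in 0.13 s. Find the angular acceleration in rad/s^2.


alpha = delta_omega / t = 1.95 / 0.13 = 15.0000

15.0000 rad/s^2


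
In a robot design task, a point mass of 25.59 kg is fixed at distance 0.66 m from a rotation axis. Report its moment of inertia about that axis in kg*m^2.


I = m*r^2 = 25.59*0.66^2 = 11.1470

11.1470 kg*m^2


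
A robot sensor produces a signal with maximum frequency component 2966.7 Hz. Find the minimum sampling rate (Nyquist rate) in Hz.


f_s,min = 2*f_max = 2*2966.7 = 5933.4000

5933.4000 Hz


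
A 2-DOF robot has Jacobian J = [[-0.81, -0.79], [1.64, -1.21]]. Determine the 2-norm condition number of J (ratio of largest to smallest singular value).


JJ^T eigenvalues: trace(JJ^T) = 5.4339, det(JJ^T) = det(J)^2 = 5.17881049
s_max^2 = (5.4339 + sqrt(8.81202725))/2 = 4.20120295
s_min^2 = (5.4339 - sqrt(8.81202725))/2 = 1.23269705
kappa = s_max/s_min = sqrt(4.20120295/1.23269705) = 1.8461

1.8461


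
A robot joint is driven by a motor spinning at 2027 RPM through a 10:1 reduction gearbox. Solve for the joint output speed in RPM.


omega_joint = omega_motor / N = 2027 / 10 = 202.7000

202.7000 RPM


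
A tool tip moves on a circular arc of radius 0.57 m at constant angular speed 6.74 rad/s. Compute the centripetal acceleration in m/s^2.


a_c = omega^2 * r = 6.74^2 * 0.57 = 25.8937

25.8937 m/s^2


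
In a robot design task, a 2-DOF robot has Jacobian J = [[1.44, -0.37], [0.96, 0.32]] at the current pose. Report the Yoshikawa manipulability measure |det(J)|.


det(J) = 1.44*0.32 - (-0.37)*(0.96) = 0.8160
|det(J)| = 0.8160

0.8160


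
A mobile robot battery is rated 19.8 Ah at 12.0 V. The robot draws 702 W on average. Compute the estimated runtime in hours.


E = 19.8*12.0 = 237.6000 Wh
t = E/P = 237.6000/702 = 0.3385

0.3385 hours


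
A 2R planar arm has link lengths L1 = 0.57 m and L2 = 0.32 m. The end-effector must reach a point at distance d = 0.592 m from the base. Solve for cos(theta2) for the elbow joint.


cos(th2) = (d^2 - L1^2 - L2^2)/(2*L1*L2) = (0.592^2 - 0.57^2 - 0.32^2)/(2*0.57*0.32) = -0.2106

-0.2106


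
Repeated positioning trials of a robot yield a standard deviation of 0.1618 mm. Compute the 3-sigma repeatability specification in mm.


repeatability = 3*sigma = 3*0.1618 = 0.4854

0.4854 mm


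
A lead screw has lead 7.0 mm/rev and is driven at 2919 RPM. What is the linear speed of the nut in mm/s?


v = lead * (RPM/60) = 7.0*2919/60 = 340.5500

340.5500 mm/s


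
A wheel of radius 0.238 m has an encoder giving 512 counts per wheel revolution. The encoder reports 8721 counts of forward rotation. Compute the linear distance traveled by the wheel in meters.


revs = 8721/512 = 17.033203
d = revs * 2*pi*r = 17.033203 * 2*pi*0.238 = 25.4714

25.4714 m


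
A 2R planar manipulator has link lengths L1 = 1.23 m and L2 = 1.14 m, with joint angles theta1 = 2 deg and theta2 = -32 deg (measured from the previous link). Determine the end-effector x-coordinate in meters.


x = L1*cos(th1) + L2*cos(th1+th2) = 1.23*cos(2 deg) + 1.14*cos(-30 deg) = 2.2165

2.2165 m


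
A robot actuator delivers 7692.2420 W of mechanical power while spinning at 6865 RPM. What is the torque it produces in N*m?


omega = 6865 * 2*pi/60 = 718.901119 rad/s
tau = P / omega = 7692.2420 / 718.901119 = 10.7000

10.7000 N*m


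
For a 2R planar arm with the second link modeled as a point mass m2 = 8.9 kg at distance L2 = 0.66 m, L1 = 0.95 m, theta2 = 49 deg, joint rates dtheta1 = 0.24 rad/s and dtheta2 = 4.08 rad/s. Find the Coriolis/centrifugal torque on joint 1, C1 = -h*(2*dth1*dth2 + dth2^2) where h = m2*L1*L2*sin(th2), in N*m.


h = m2*L1*L2*sin(th2) = 8.9*0.95*0.66*sin(49 deg) = 4.211506
C1 = -h*(2*0.24*4.08 + 4.08^2) = -4.211506*18.6048 = -78.3542

-78.3542 N*m


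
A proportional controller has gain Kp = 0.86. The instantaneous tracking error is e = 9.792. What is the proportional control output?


u_P = Kp * e = 0.86 * 9.792 = 8.4211

8.4211


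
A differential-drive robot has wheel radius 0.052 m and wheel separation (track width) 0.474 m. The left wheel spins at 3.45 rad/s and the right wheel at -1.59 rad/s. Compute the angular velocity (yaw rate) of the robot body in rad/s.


omega = r*(wR - wL)/L = 0.052*(-1.59 - (3.45))/0.474 = -0.5529

-0.5529 rad/s


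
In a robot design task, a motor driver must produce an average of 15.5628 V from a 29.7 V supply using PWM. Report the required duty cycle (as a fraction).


D = V_avg/V_supply = 15.5628/29.7 = 0.5240

0.5240


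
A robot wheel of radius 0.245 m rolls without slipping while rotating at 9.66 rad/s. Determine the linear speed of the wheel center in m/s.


v = omega * r = 9.66 * 0.245 = 2.3667

2.3667 m/s


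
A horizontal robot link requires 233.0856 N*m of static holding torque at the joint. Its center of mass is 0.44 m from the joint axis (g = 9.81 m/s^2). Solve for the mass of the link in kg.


m = tau / (g*L) = 233.0856 / (9.81 * 0.44) = 54.0000

54.0000 kg


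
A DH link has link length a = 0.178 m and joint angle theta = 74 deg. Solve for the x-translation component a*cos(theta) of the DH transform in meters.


a*cos(theta) = 0.178*cos(74 deg) = 0.0491

0.0491 m


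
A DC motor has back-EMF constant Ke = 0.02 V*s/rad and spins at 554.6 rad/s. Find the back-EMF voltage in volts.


V_emf = Ke * omega = 0.02*554.6 = 11.0920

11.0920 V


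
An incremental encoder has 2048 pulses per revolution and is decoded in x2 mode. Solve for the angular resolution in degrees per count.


resolution = 360 / (PPR * 2) = 360 / 4096 = 0.0879

0.0879 degrees


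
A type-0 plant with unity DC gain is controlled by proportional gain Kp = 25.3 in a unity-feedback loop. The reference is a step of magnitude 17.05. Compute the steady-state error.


e_ss = R/(1 + Kp) = 17.05/(1 + 25.3) = 17.05/26.3000 = 0.6483

0.6483


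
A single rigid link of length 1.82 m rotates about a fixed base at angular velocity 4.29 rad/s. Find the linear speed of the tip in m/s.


v = L*omega = 1.82 * 4.29 = 7.8078

7.8078 m/s


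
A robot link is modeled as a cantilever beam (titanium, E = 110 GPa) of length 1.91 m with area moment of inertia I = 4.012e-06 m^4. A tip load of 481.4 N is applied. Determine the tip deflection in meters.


delta = F*L^3/(3*E*I) = 481.4*1.91^3/(3*1.100e+11*4.012e-06)
      = 3354.3330994/1323960 = 0.0025

0.0025 m


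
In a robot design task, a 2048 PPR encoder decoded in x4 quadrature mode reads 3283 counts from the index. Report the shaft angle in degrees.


angle = counts * 360 / (PPR*4) = 3283 * 360 / 8192 = 144.2725

144.2725 degrees


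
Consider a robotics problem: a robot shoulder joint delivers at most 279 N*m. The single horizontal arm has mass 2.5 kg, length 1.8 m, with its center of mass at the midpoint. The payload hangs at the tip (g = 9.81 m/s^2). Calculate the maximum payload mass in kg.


tau_arm = m_arm*g*(L/2) = 2.5*9.81*1.8/2 = 22.0725 N*m
tau_payload = tau_max - tau_arm = 279 - 22.0725 = 256.9275
m_payload = tau_payload / (g*L) = 256.9275 / (9.81*1.8) = 14.5502

14.5502 kg
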